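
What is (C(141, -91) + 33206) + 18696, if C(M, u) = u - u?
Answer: 51902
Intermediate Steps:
C(M, u) = 0
(C(141, -91) + 33206) + 18696 = (0 + 33206) + 18696 = 33206 + 18696 = 51902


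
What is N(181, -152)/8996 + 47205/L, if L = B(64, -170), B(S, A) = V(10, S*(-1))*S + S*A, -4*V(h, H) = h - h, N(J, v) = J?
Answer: -21134345/4893824 ≈ -4.3186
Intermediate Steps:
V(h, H) = 0 (V(h, H) = -(h - h)/4 = -1/4*0 = 0)
B(S, A) = A*S (B(S, A) = 0*S + S*A = 0 + A*S = A*S)
L = -10880 (L = -170*64 = -10880)
N(181, -152)/8996 + 47205/L = 181/8996 + 47205/(-10880) = 181*(1/8996) + 47205*(-1/10880) = 181/8996 - 9441/2176 = -21134345/4893824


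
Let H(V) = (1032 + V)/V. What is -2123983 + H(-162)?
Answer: -57347686/27 ≈ -2.1240e+6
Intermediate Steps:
H(V) = (1032 + V)/V
-2123983 + H(-162) = -2123983 + (1032 - 162)/(-162) = -2123983 - 1/162*870 = -2123983 - 145/27 = -57347686/27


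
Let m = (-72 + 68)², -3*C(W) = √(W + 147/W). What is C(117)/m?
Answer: -√44967/936 ≈ -0.22655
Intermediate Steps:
C(W) = -√(W + 147/W)/3
m = 16 (m = (-4)² = 16)
C(117)/m = -√(117 + 147/117)/3/16 = -√(117 + 147*(1/117))/3*(1/16) = -√(117 + 49/39)/3*(1/16) = -2*√44967/117*(1/16) = -√44967/936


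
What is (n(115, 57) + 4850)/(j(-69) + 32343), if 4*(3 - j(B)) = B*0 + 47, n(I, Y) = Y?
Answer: 19628/129337 ≈ 0.15176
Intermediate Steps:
j(B) = -35/4 (j(B) = 3 - (B*0 + 47)/4 = 3 - (0 + 47)/4 = 3 - 1/4*47 = 3 - 47/4 = -35/4)
(n(115, 57) + 4850)/(j(-69) + 32343) = (57 + 4850)/(-35/4 + 32343) = 4907/(129337/4) = 4907*(4/129337) = 19628/129337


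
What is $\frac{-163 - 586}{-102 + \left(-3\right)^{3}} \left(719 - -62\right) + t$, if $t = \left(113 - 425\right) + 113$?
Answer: $\frac{559298}{129} \approx 4335.6$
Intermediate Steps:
$t = -199$ ($t = -312 + 113 = -199$)
$\frac{-163 - 586}{-102 + \left(-3\right)^{3}} \left(719 - -62\right) + t = \frac{-163 - 586}{-102 + \left(-3\right)^{3}} \left(719 - -62\right) - 199 = - \frac{749}{-102 - 27} \left(719 + 62\right) - 199 = - \frac{749}{-129} \cdot 781 - 199 = \left(-749\right) \left(- \frac{1}{129}\right) 781 - 199 = \frac{749}{129} \cdot 781 - 199 = \frac{584969}{129} - 199 = \frac{559298}{129}$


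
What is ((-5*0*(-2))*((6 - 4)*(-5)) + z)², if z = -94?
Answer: 8836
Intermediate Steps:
((-5*0*(-2))*((6 - 4)*(-5)) + z)² = ((-5*0*(-2))*((6 - 4)*(-5)) - 94)² = ((0*(-2))*(2*(-5)) - 94)² = (0*(-10) - 94)² = (0 - 94)² = (-94)² = 8836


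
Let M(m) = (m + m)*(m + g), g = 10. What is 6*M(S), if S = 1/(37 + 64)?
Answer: 12132/10201 ≈ 1.1893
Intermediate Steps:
S = 1/101 ≈ 0.0099010
M(m) = 2*m*(10 + m) (M(m) = (m + m)*(m + 10) = (2*m)*(10 + m) = 2*m*(10 + m))
6*M(S) = 6*(2*(1/101)*(10 + 1/101)) = 6*(2*(1/101)*(1011/101)) = 6*(2022/10201) = 12132/10201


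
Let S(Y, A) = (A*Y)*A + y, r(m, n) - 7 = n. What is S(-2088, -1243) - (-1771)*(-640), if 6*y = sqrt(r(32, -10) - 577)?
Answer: -3227195752 + I*sqrt(145)/3 ≈ -3.2272e+9 + 4.0139*I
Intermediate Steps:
r(m, n) = 7 + n
y = I*sqrt(145)/3 (y = sqrt((7 - 10) - 577)/6 = sqrt(-3 - 577)/6 = sqrt(-580)/6 = (2*I*sqrt(145))/6 = I*sqrt(145)/3 ≈ 4.0139*I)
S(Y, A) = Y*A**2 + I*sqrt(145)/3 (S(Y, A) = (A*Y)*A + I*sqrt(145)/3 = Y*A**2 + I*sqrt(145)/3)
S(-2088, -1243) - (-1771)*(-640) = (-2088*(-1243)**2 + I*sqrt(145)/3) - (-1771)*(-640) = (-2088*1545049 + I*sqrt(145)/3) - 1*1133440 = (-3226062312 + I*sqrt(145)/3) - 1133440 = -3227195752 + I*sqrt(145)/3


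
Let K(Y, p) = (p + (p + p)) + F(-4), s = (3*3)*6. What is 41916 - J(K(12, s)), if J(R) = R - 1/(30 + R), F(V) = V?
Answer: 7850505/188 ≈ 41758.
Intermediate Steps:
s = 54 (s = 9*6 = 54)
K(Y, p) = -4 + 3*p (K(Y, p) = (p + (p + p)) - 4 = (p + 2*p) - 4 = 3*p - 4 = -4 + 3*p)
41916 - J(K(12, s)) = 41916 - (-1 + (-4 + 3*54)² + 30*(-4 + 3*54))/(30 + (-4 + 3*54)) = 41916 - (-1 + (-4 + 162)² + 30*(-4 + 162))/(30 + (-4 + 162)) = 41916 - (-1 + 158² + 30*158)/(30 + 158) = 41916 - (-1 + 24964 + 4740)/188 = 41916 - 29703/188 = 7850505/188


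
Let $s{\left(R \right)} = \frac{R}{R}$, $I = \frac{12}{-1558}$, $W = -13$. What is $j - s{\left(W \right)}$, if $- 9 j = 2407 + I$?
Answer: $- \frac{1882058}{7011} \approx -268.44$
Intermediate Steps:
$I = - \frac{6}{779}$ ($I = 12 \left(- \frac{1}{1558}\right) = - \frac{6}{779} \approx -0.0077022$)
$s{\left(R \right)} = 1$
$j = - \frac{1875047}{7011}$ ($j = - \frac{2407 - \frac{6}{779}}{9} = \left(- \frac{1}{9}\right) \frac{1875047}{779} = - \frac{1875047}{7011} \approx -267.44$)
$j - s{\left(W \right)} = - \frac{1875047}{7011} - 1 = - \frac{1882058}{7011}$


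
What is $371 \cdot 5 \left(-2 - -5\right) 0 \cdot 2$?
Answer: $0$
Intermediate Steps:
$371 \cdot 5 \left(-2 - -5\right) 0 \cdot 2 = 371 \cdot 5 \left(-2 + 5\right) 0 = 371 \cdot 5 \cdot 3 \cdot 0 = 371 \cdot 15 \cdot 0 = 371 \cdot 0 = 0$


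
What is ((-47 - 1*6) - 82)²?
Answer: 18225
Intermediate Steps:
((-47 - 1*6) - 82)² = ((-47 - 6) - 82)² = (-53 - 82)² = (-135)² = 18225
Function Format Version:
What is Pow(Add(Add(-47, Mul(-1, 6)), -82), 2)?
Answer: 18225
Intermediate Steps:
Pow(Add(Add(-47, Mul(-1, 6)), -82), 2) = Pow(Add(Add(-47, -6), -82), 2) = Pow(Add(-53, -82), 2) = Pow(-135, 2) = 18225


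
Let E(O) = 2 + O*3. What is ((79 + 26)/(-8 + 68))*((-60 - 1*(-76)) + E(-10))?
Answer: -21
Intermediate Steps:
E(O) = 2 + 3*O
((79 + 26)/(-8 + 68))*((-60 - 1*(-76)) + E(-10)) = ((79 + 26)/(-8 + 68))*((-60 - 1*(-76)) + (2 + 3*(-10))) = (105/60)*((-60 + 76) + (2 - 30)) = (105*(1/60))*(16 - 28) = (7/4)*(-12) = -21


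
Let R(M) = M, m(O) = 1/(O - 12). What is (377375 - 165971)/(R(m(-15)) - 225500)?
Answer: -5707908/6088501 ≈ -0.93749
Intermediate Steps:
m(O) = 1/(-12 + O)
(377375 - 165971)/(R(m(-15)) - 225500) = (377375 - 165971)/(1/(-12 - 15) - 225500) = 211404/(1/(-27) - 225500) = 211404/(-1/27 - 225500) = 211404/(-6088501/27) = 211404*(-27/6088501) = -5707908/6088501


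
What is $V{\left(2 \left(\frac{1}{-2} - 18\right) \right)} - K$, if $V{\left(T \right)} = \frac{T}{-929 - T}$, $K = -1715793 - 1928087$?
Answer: $\frac{3250340997}{892} \approx 3.6439 \cdot 10^{6}$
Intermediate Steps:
$K = -3643880$ ($K = -1715793 - 1928087 = -3643880$)
$V{\left(2 \left(\frac{1}{-2} - 18\right) \right)} - K = - \frac{2 \left(\frac{1}{-2} - 18\right)}{929 + 2 \left(\frac{1}{-2} - 18\right)} - -3643880 = - \frac{2 \left(- \frac{1}{2} - 18\right)}{929 + 2 \left(- \frac{1}{2} - 18\right)} + 3643880 = - \frac{2 \left(- \frac{37}{2}\right)}{929 + 2 \left(- \frac{37}{2}\right)} + 3643880 = \left(-1\right) \left(-37\right) \frac{1}{929 - 37} + 3643880 = \left(-1\right) \left(-37\right) \frac{1}{892} + 3643880 = \frac{37}{892} + 3643880 = \frac{3250340997}{892}$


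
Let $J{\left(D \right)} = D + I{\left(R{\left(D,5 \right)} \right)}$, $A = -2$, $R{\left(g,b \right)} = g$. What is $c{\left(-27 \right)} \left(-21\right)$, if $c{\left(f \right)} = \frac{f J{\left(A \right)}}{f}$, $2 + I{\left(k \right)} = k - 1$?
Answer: $147$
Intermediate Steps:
$I{\left(k \right)} = -3 + k$ ($I{\left(k \right)} = -2 + \left(k - 1\right) = -2 + \left(-1 + k\right) = -3 + k$)
$J{\left(D \right)} = -3 + 2 D$ ($J{\left(D \right)} = D + \left(-3 + D\right) = -3 + 2 D$)
$c{\left(f \right)} = -7$ ($c{\left(f \right)} = \frac{f \left(-3 + 2 \left(-2\right)\right)}{f} = \frac{f \left(-3 - 4\right)}{f} = \frac{f \left(-7\right)}{f} = \frac{\left(-7\right) f}{f} = -7$)
$c{\left(-27 \right)} \left(-21\right) = \left(-7\right) \left(-21\right) = 147$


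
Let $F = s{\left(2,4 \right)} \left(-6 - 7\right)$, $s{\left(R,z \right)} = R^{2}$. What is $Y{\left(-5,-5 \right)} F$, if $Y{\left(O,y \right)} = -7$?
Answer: $364$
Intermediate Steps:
$F = -52$ ($F = 2^{2} \left(-6 - 7\right) = 4 \left(-13\right) = -52$)
$Y{\left(-5,-5 \right)} F = \left(-7\right) \left(-52\right) = 364$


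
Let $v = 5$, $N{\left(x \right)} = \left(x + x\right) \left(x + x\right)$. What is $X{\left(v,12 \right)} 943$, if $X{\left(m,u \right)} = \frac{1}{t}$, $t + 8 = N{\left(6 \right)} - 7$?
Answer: $\frac{943}{129} \approx 7.3101$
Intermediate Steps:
$N{\left(x \right)} = 4 x^{2}$ ($N{\left(x \right)} = 2 x 2 x = 4 x^{2}$)
$t = 129$ ($t = -8 + \left(4 \cdot 6^{2} - 7\right) = -8 + \left(4 \cdot 36 - 7\right) = -8 + \left(144 - 7\right) = -8 + 137 = 129$)
$X{\left(m,u \right)} = \frac{1}{129}$
$X{\left(v,12 \right)} 943 = \frac{1}{129} \cdot 943 = \frac{943}{129}$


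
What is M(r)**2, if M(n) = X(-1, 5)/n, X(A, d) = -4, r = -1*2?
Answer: 4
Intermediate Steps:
r = -2
M(n) = -4/n
M(r)**2 = (-4/(-2))**2 = (-4*(-1/2))**2 = 2**2 = 4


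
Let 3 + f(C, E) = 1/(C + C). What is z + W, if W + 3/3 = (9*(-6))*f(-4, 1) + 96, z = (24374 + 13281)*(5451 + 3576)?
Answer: 1359647795/4 ≈ 3.3991e+8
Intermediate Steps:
f(C, E) = -3 + 1/(2*C) (f(C, E) = -3 + 1/(C + C) = -3 + 1/(2*C))
z = 339911685 (z = 37655*9027 = 339911685)
W = 1055/4 (W = -1 + ((9*(-6))*(-3 + (1/2)/(-4)) + 96) = -1 + (-54*(-3 + (1/2)*(-1/4)) + 96) = -1 + (-54*(-3 - 1/8) + 96) = -1 + (-54*(-25/8) + 96) = -1 + (675/4 + 96) = -1 + 1059/4 = 1055/4 ≈ 263.75)
z + W = 339911685 + 1055/4 = 1359647795/4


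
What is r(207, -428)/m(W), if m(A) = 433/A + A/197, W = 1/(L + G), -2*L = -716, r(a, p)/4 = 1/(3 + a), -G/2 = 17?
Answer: 42552/313409522195 ≈ 1.3577e-7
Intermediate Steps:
G = -34 (G = -2*17 = -34)
r(a, p) = 4/(3 + a)
L = 358 (L = -½*(-716) = 358)
W = 1/324 (W = 1/(358 - 34) = 1/324 ≈ 0.0030864)
m(A) = 433/A + A/197 (m(A) = 433/A + A*(1/197) = 433/A + A/197)
r(207, -428)/m(W) = (4/(3 + 207))/(433/(1/324) + (1/197)*(1/324)) = (4/210)/(433*324 + 1/63828) = (4*(1/210))/(140292 + 1/63828) = 2/(105*(8954557777/63828)) = (2/105)*(63828/8954557777) = 42552/313409522195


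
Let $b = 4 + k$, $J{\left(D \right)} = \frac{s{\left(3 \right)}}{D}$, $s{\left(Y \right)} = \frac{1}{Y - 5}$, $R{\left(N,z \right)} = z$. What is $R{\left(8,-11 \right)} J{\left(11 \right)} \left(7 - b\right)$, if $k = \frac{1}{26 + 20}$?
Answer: $\frac{137}{92} \approx 1.4891$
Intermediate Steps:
$k = \frac{1}{46} \approx 0.021739$
$s{\left(Y \right)} = \frac{1}{-5 + Y}$
$J{\left(D \right)} = - \frac{1}{2 D}$ ($J{\left(D \right)} = \frac{1}{\left(-5 + 3\right) D} = \frac{1}{\left(-2\right) D} = - \frac{1}{2 D}$)
$b = \frac{185}{46}$ ($b = 4 + \frac{1}{46} = \frac{185}{46} \approx 4.0217$)
$R{\left(8,-11 \right)} J{\left(11 \right)} \left(7 - b\right) = - 11 \left(- \frac{1}{2 \cdot 11}\right) \left(7 - \frac{185}{46}\right) = - 11 \left(\left(- \frac{1}{2}\right) \frac{1}{11}\right) \left(7 - \frac{185}{46}\right) = \left(-11\right) \left(- \frac{1}{22}\right) \frac{137}{46} = \frac{1}{2} \cdot \frac{137}{46} = \frac{137}{92}$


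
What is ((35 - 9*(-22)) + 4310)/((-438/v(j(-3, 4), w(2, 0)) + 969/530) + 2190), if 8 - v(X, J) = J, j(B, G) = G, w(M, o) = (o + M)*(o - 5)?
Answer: 1031910/492331 ≈ 2.0960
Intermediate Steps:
w(M, o) = (-5 + o)*(M + o) (w(M, o) = (M + o)*(-5 + o) = (-5 + o)*(M + o))
v(X, J) = 8 - J
((35 - 9*(-22)) + 4310)/((-438/v(j(-3, 4), w(2, 0)) + 969/530) + 2190) = ((35 - 9*(-22)) + 4310)/((-438/(8 - (0² - 5*2 - 5*0 + 2*0)) + 969/530) + 2190) = ((35 + 198) + 4310)/((-438/(8 - (0 - 10 + 0 + 0)) + 969*(1/530)) + 2190) = (233 + 4310)/((-438/(8 - 1*(-10)) + 969/530) + 2190) = 4543/((-438/(8 + 10) + 969/530) + 2190) = 4543/((-438/18 + 969/530) + 2190) = 4543/((-438*1/18 + 969/530) + 2190) = 4543/((-73/3 + 969/530) + 2190) = 4543/(-35783/1590 + 2190) = 4543/(3446317/1590) = 4543*(1590/3446317) = 1031910/492331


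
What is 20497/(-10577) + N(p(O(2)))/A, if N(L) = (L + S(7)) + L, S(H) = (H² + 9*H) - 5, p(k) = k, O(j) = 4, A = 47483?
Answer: -972042696/502227691 ≈ -1.9355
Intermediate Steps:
S(H) = -5 + H² + 9*H
N(L) = 107 + 2*L (N(L) = (L + (-5 + 7² + 9*7)) + L = (L + (-5 + 49 + 63)) + L = (L + 107) + L = (107 + L) + L = 107 + 2*L)
20497/(-10577) + N(p(O(2)))/A = 20497/(-10577) + (107 + 2*4)/47483 = 20497*(-1/10577) + (107 + 8)*(1/47483) = -20497/10577 + 115*(1/47483) = -20497/10577 + 115/47483 = -972042696/502227691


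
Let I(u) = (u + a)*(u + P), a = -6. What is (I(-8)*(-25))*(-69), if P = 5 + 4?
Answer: -24150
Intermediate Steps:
P = 9
I(u) = (-6 + u)*(9 + u) (I(u) = (u - 6)*(u + 9) = (-6 + u)*(9 + u))
(I(-8)*(-25))*(-69) = ((-54 + (-8)**2 + 3*(-8))*(-25))*(-69) = ((-54 + 64 - 24)*(-25))*(-69) = -14*(-25)*(-69) = 350*(-69) = -24150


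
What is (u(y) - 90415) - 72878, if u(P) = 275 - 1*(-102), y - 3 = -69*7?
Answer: -162916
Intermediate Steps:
y = -480 (y = 3 - 69*7 = 3 - 483 = -480)
u(P) = 377 (u(P) = 275 + 102 = 377)
(u(y) - 90415) - 72878 = (377 - 90415) - 72878 = -90038 - 72878 = -162916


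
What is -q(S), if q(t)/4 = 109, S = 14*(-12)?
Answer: -436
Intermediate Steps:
S = -168
q(t) = 436 (q(t) = 4*109 = 436)
-q(S) = -1*436 = -436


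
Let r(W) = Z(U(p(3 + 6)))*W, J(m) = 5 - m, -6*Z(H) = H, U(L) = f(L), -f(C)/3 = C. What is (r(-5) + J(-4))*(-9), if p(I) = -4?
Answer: -171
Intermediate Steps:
f(C) = -3*C
U(L) = -3*L
Z(H) = -H/6
r(W) = -2*W (r(W) = (-(-1)*(-4)/2)*W = (-⅙*12)*W = -2*W)
(r(-5) + J(-4))*(-9) = (-2*(-5) + (5 - 1*(-4)))*(-9) = (10 + (5 + 4))*(-9) = (10 + 9)*(-9) = 19*(-9) = -171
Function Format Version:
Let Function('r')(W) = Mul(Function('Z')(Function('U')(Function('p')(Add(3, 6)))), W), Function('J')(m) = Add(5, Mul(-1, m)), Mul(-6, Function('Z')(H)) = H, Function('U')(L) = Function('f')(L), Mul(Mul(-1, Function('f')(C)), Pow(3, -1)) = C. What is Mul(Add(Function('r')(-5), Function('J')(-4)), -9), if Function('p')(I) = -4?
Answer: -171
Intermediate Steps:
Function('f')(C) = Mul(-3, C)
Function('U')(L) = Mul(-3, L)
Function('Z')(H) = Mul(Rational(-1, 6), H)
Function('r')(W) = Mul(-2, W) (Function('r')(W) = Mul(Mul(Rational(-1, 6), Mul(-3, -4)), W) = Mul(Mul(Rational(-1, 6), 12), W) = Mul(-2, W))
Mul(Add(Function('r')(-5), Function('J')(-4)), -9) = Mul(Add(Mul(-2, -5), Add(5, Mul(-1, -4))), -9) = Mul(Add(10, Add(5, 4)), -9) = Mul(Add(10, 9), -9) = Mul(19, -9) = -171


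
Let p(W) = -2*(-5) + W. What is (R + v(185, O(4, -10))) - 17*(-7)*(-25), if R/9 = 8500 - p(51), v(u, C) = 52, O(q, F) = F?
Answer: 73028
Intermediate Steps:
p(W) = 10 + W
R = 75951 (R = 9*(8500 - (10 + 51)) = 9*(8500 - 1*61) = 9*(8500 - 61) = 9*8439 = 75951)
(R + v(185, O(4, -10))) - 17*(-7)*(-25) = (75951 + 52) - 17*(-7)*(-25) = 76003 + 119*(-25) = 76003 - 2975 = 73028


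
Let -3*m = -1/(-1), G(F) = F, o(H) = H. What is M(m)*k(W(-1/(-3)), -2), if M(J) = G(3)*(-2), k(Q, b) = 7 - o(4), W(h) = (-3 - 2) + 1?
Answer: -18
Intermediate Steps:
W(h) = -4 (W(h) = -5 + 1 = -4)
k(Q, b) = 3 (k(Q, b) = 7 - 1*4 = 7 - 4 = 3)
m = -1/3 (m = -(-1)/(3*(-1)) = -(-1)*(-1)/3 = -1/3*1 = -1/3 ≈ -0.33333)
M(J) = -6 (M(J) = 3*(-2) = -6)
M(m)*k(W(-1/(-3)), -2) = -6*3 = -18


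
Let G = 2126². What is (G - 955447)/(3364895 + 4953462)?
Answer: 3564429/8318357 ≈ 0.42850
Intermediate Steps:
G = 4519876
(G - 955447)/(3364895 + 4953462) = (4519876 - 955447)/(3364895 + 4953462) = 3564429/8318357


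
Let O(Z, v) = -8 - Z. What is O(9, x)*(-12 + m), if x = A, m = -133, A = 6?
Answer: 2465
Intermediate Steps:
x = 6
O(9, x)*(-12 + m) = (-8 - 1*9)*(-12 - 133) = (-8 - 9)*(-145) = -17*(-145) = 2465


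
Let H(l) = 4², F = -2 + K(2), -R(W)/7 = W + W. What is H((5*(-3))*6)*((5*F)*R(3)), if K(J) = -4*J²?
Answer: 60480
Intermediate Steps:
R(W) = -14*W (R(W) = -7*(W + W) = -14*W)
F = -18 (F = -2 - 4*2² = -2 - 4*4 = -2 - 16 = -18)
H(l) = 16
H((5*(-3))*6)*((5*F)*R(3)) = 16*((5*(-18))*(-14*3)) = 16*(-90*(-42)) = 16*3780 = 60480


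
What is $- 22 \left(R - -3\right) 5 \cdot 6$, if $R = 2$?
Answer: $-3300$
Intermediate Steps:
$- 22 \left(R - -3\right) 5 \cdot 6 = - 22 \left(2 - -3\right) 5 \cdot 6 = - 22 \left(2 + 3\right) 5 \cdot 6 = - 22 \cdot 5 \cdot 5 \cdot 6 = - 22 \cdot 25 \cdot 6 = \left(-22\right) 150 = -3300$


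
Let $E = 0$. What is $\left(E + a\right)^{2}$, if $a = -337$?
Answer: $113569$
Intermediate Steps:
$\left(E + a\right)^{2} = \left(0 - 337\right)^{2} = \left(-337\right)^{2} = 113569$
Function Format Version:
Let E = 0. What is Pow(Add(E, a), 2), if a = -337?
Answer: 113569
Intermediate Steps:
Pow(Add(E, a), 2) = Pow(Add(0, -337), 2) = Pow(-337, 2) = 113569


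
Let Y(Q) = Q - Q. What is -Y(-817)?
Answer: 0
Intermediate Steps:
Y(Q) = 0
-Y(-817) = -1*0 = 0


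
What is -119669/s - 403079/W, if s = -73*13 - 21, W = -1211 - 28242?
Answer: 3915597687/28569410 ≈ 137.06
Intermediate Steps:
W = -29453
s = -970 (s = -949 - 21 = -970)
-119669/s - 403079/W = -119669/(-970) - 403079/(-29453) = -119669*(-1/970) - 403079*(-1/29453) = 119669/970 + 403079/29453 = 3915597687/28569410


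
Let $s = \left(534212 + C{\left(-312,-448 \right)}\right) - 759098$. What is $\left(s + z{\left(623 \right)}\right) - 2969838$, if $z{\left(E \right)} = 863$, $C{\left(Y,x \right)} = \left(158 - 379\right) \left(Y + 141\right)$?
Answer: $-3156070$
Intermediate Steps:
$C{\left(Y,x \right)} = -31161 - 221 Y$ ($C{\left(Y,x \right)} = - 221 \left(141 + Y\right) = -31161 - 221 Y$)
$s = -187095$ ($s = \left(534212 - -37791\right) - 759098 = \left(534212 + \left(-31161 + 68952\right)\right) - 759098 = \left(534212 + 37791\right) - 759098 = 572003 - 759098 = -187095$)
$\left(s + z{\left(623 \right)}\right) - 2969838 = \left(-187095 + 863\right) - 2969838 = -186232 - 2969838 = -3156070$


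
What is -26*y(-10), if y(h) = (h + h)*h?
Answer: -5200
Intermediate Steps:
y(h) = 2*h² (y(h) = (2*h)*h = 2*h²)
-26*y(-10) = -52*(-10)² = -52*100 = -26*200 = -5200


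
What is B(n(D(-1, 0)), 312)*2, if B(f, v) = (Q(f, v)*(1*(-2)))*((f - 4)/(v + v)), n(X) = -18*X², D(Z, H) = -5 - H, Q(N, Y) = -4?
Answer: -454/39 ≈ -11.641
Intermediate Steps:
B(f, v) = 4*(-4 + f)/v (B(f, v) = (-4*(-2))*((f - 4)/(v + v)) = (-4*(-2))*((-4 + f)/((2*v))) = 8*((-4 + f)*(1/(2*v))) = 8*((-4 + f)/(2*v)) = 4*(-4 + f)/v)
B(n(D(-1, 0)), 312)*2 = (4*(-4 - 18*(-5 - 1*0)²)/312)*2 = (4*(1/312)*(-4 - 18*(-5 + 0)²))*2 = (4*(1/312)*(-4 - 18*(-5)²))*2 = (4*(1/312)*(-4 - 18*25))*2 = (4*(1/312)*(-4 - 450))*2 = (4*(1/312)*(-454))*2 = -227/39*2 = -454/39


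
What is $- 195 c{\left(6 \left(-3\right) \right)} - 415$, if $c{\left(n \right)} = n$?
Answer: $3095$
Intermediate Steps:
$- 195 c{\left(6 \left(-3\right) \right)} - 415 = - 195 \cdot 6 \left(-3\right) - 415 = \left(-195\right) \left(-18\right) - 415 = 3510 - 415 = 3095$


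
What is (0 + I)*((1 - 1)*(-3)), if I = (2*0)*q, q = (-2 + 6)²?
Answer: 0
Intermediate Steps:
q = 16 (q = 4² = 16)
I = 0 (I = (2*0)*16 = 0*16 = 0)
(0 + I)*((1 - 1)*(-3)) = (0 + 0)*((1 - 1)*(-3)) = 0*(0*(-3)) = 0*0 = 0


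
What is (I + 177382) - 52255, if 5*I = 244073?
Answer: 869708/5 ≈ 1.7394e+5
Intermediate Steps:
I = 244073/5 (I = (1/5)*244073 = 244073/5 ≈ 48815.)
(I + 177382) - 52255 = (244073/5 + 177382) - 52255 = 1130983/5 - 52255 = 869708/5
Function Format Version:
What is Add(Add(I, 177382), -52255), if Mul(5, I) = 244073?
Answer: Rational(869708, 5) ≈ 1.7394e+5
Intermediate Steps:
I = Rational(244073, 5) (I = Mul(Rational(1, 5), 244073) = Rational(244073, 5) ≈ 48815.)
Add(Add(I, 177382), -52255) = Add(Add(Rational(244073, 5), 177382), -52255) = Add(Rational(1130983, 5), -52255) = Rational(869708, 5)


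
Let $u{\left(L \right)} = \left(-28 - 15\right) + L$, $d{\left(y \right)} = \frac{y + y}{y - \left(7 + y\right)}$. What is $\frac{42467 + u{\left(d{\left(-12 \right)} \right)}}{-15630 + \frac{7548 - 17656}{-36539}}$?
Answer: $- \frac{5425895344}{1998830617} \approx -2.7145$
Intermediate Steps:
$d{\left(y \right)} = - \frac{2 y}{7}$ ($d{\left(y \right)} = \frac{2 y}{-7} = 2 y \left(- \frac{1}{7}\right) = - \frac{2 y}{7}$)
$u{\left(L \right)} = -43 + L$
$\frac{42467 + u{\left(d{\left(-12 \right)} \right)}}{-15630 + \frac{7548 - 17656}{-36539}} = \frac{42467 - \frac{277}{7}}{-15630 + \frac{7548 - 17656}{-36539}} = \frac{42467 + \left(-43 + \frac{24}{7}\right)}{-15630 + \left(7548 - 17656\right) \left(- \frac{1}{36539}\right)} = \frac{42467 - \frac{277}{7}}{-15630 - - \frac{10108}{36539}} = \frac{296992}{7 \left(-15630 + \frac{10108}{36539}\right)} = \frac{296992}{7 \left(- \frac{571094462}{36539}\right)} = \frac{296992}{7} \left(- \frac{36539}{571094462}\right) = - \frac{5425895344}{1998830617}$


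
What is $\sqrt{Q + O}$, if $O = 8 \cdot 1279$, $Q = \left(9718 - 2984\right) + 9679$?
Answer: $73 \sqrt{5} \approx 163.23$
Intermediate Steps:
$Q = 16413$ ($Q = 6734 + 9679 = 16413$)
$O = 10232$
$\sqrt{Q + O} = \sqrt{16413 + 10232} = \sqrt{26645} = 73 \sqrt{5}$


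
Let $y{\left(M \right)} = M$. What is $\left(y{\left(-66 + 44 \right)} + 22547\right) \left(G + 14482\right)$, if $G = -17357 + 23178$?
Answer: $457325075$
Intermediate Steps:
$G = 5821$
$\left(y{\left(-66 + 44 \right)} + 22547\right) \left(G + 14482\right) = \left(\left(-66 + 44\right) + 22547\right) \left(5821 + 14482\right) = \left(-22 + 22547\right) 20303 = 22525 \cdot 20303 = 457325075$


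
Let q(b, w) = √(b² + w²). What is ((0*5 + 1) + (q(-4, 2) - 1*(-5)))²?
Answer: 56 + 24*√5 ≈ 109.67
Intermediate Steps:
((0*5 + 1) + (q(-4, 2) - 1*(-5)))² = ((0*5 + 1) + (√((-4)² + 2²) - 1*(-5)))² = ((0 + 1) + (√(16 + 4) + 5))² = (1 + (√20 + 5))² = (1 + (2*√5 + 5))² = (1 + (5 + 2*√5))² = (6 + 2*√5)²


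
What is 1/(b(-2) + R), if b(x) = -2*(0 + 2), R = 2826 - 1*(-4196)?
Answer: 1/7018 ≈ 0.00014249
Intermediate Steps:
R = 7022 (R = 2826 + 4196 = 7022)
b(x) = -4 (b(x) = -2*2 = -4)
1/(b(-2) + R) = 1/(-4 + 7022) = 1/7018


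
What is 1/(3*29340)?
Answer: 1/88020 ≈ 1.1361e-5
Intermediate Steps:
1/(3*29340) = 1/88020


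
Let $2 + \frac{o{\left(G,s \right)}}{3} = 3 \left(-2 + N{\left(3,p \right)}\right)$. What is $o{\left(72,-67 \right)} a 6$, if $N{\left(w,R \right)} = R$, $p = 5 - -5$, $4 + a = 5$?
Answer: $396$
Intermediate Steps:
$a = 1$ ($a = -4 + 5 = 1$)
$p = 10$ ($p = 5 + 5 = 10$)
$o{\left(G,s \right)} = 66$ ($o{\left(G,s \right)} = -6 + 3 \cdot 3 \left(-2 + 10\right) = -6 + 3 \cdot 3 \cdot 8 = -6 + 3 \cdot 24 = -6 + 72 = 66$)
$o{\left(72,-67 \right)} a 6 = 66 \cdot 1 \cdot 6 = 66 \cdot 6 = 396$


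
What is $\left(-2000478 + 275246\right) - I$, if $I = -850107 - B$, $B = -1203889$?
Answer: $-2079014$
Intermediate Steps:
$I = 353782$ ($I = -850107 - -1203889 = -850107 + 1203889 = 353782$)
$\left(-2000478 + 275246\right) - I = \left(-2000478 + 275246\right) - 353782 = -1725232 - 353782 = -2079014$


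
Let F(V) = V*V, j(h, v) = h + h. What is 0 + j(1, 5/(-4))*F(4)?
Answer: 32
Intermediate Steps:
j(h, v) = 2*h
F(V) = V²
0 + j(1, 5/(-4))*F(4) = 0 + (2*1)*4² = 0 + 2*16 = 0 + 32 = 32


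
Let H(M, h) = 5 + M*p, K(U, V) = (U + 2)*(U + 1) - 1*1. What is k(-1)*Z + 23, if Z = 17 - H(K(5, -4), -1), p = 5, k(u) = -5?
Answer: 988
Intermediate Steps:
K(U, V) = -1 + (1 + U)*(2 + U) (K(U, V) = (2 + U)*(1 + U) - 1 = (1 + U)*(2 + U) - 1 = -1 + (1 + U)*(2 + U))
H(M, h) = 5 + 5*M (H(M, h) = 5 + M*5 = 5 + 5*M)
Z = -193 (Z = 17 - (5 + 5*(1 + 5² + 3*5)) = 17 - (5 + 5*(1 + 25 + 15)) = 17 - (5 + 5*41) = 17 - (5 + 205) = 17 - 1*210 = 17 - 210 = -193)
k(-1)*Z + 23 = -5*(-193) + 23 = 965 + 23 = 988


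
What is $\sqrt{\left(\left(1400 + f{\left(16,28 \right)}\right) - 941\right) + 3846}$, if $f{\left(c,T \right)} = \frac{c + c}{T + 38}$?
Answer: $\frac{\sqrt{4688673}}{33} \approx 65.616$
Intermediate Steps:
$f{\left(c,T \right)} = \frac{2 c}{38 + T}$
$\sqrt{\left(\left(1400 + f{\left(16,28 \right)}\right) - 941\right) + 3846} = \sqrt{\left(\left(1400 + 2 \cdot 16 \frac{1}{38 + 28}\right) - 941\right) + 3846} = \sqrt{\left(\left(1400 + 2 \cdot 16 \cdot \frac{1}{66}\right) - 941\right) + 3846} = \sqrt{\left(\left(1400 + \frac{16}{33}\right) - 941\right) + 3846} = \sqrt{\left(\frac{46216}{33} - 941\right) + 3846} = \sqrt{\frac{15163}{33} + 3846} = \sqrt{\frac{142081}{33}} = \frac{\sqrt{4688673}}{33}$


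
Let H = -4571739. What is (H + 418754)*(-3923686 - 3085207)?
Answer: 29107827495605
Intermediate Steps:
(H + 418754)*(-3923686 - 3085207) = (-4571739 + 418754)*(-3923686 - 3085207) = -4152985*(-7008893) = 29107827495605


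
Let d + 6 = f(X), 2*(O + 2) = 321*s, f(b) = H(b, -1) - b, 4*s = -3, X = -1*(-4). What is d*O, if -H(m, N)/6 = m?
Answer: 16643/4 ≈ 4160.8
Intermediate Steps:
X = 4
H(m, N) = -6*m
s = -¾ (s = (¼)*(-3) = -¾ ≈ -0.75000)
f(b) = -7*b (f(b) = -6*b - b = -7*b)
O = -979/8 (O = -2 + (321*(-¾))/2 = -2 + (½)*(-963/4) = -2 - 963/8 = -979/8 ≈ -122.38)
d = -34 (d = -6 - 7*4 = -6 - 28 = -34)
d*O = -34*(-979/8) = 16643/4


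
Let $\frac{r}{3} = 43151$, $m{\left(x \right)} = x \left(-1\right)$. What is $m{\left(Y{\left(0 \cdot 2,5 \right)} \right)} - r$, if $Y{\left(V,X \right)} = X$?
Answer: $-129458$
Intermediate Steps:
$m{\left(x \right)} = - x$
$r = 129453$ ($r = 3 \cdot 43151 = 129453$)
$m{\left(Y{\left(0 \cdot 2,5 \right)} \right)} - r = \left(-1\right) 5 - 129453 = -5 - 129453 = -129458$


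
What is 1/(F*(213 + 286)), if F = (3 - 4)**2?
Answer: 1/499 ≈ 0.0020040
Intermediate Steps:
F = 1 (F = (-1)**2 = 1)
1/(F*(213 + 286)) = 1/(1*(213 + 286)) = 1/(1*499) = 1/499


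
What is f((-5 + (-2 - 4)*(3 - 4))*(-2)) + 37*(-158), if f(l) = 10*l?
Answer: -5866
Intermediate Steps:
f((-5 + (-2 - 4)*(3 - 4))*(-2)) + 37*(-158) = 10*((-5 + (-2 - 4)*(3 - 4))*(-2)) + 37*(-158) = 10*((-5 - 6*(-1))*(-2)) - 5846 = 10*((-5 + 6)*(-2)) - 5846 = 10*(1*(-2)) - 5846 = 10*(-2) - 5846 = -20 - 5846 = -5866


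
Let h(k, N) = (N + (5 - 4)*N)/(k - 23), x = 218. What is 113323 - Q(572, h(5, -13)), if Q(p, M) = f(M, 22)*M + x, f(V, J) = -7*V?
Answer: 9162688/81 ≈ 1.1312e+5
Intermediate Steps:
h(k, N) = 2*N/(-23 + k) (h(k, N) = (N + 1*N)/(-23 + k) = (N + N)/(-23 + k) = (2*N)/(-23 + k) = 2*N/(-23 + k))
Q(p, M) = 218 - 7*M² (Q(p, M) = (-7*M)*M + 218 = -7*M² + 218 = 218 - 7*M²)
113323 - Q(572, h(5, -13)) = 113323 - (218 - 7*676/(-23 + 5)²) = 113323 - (218 - 7*(2*(-13)/(-18))²) = 113323 - (218 - 7*(2*(-13)*(-1/18))²) = 113323 - (218 - 7*(13/9)²) = 113323 - (218 - 7*169/81) = 113323 - (218 - 1183/81) = 113323 - 1*16475/81 = 113323 - 16475/81 = 9162688/81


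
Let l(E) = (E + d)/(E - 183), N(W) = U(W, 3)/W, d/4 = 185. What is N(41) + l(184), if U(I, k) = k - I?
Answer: 37846/41 ≈ 923.07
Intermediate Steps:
d = 740 (d = 4*185 = 740)
N(W) = (3 - W)/W
l(E) = (740 + E)/(-183 + E) (l(E) = (E + 740)/(E - 183) = (740 + E)/(-183 + E))
N(41) + l(184) = (3 - 1*41)/41 + (740 + 184)/(-183 + 184) = (3 - 41)/41 + 924/1 = (1/41)*(-38) + 1*924 = -38/41 + 924 = 37846/41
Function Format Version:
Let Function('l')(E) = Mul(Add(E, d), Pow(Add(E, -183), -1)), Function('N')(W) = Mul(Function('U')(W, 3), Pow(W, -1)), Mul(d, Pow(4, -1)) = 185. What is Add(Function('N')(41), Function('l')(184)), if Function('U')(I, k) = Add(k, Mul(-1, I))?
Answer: Rational(37846, 41) ≈ 923.07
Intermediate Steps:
d = 740 (d = Mul(4, 185) = 740)
Function('N')(W) = Mul(Pow(W, -1), Add(3, Mul(-1, W))) (Function('N')(W) = Mul(Add(3, Mul(-1, W)), Pow(W, -1)) = Mul(Pow(W, -1), Add(3, Mul(-1, W))))
Function('l')(E) = Mul(Pow(Add(-183, E), -1), Add(740, E)) (Function('l')(E) = Mul(Add(E, 740), Pow(Add(E, -183), -1)) = Mul(Add(740, E), Pow(Add(-183, E), -1)) = Mul(Pow(Add(-183, E), -1), Add(740, E)))
Add(Function('N')(41), Function('l')(184)) = Add(Mul(Pow(41, -1), Add(3, Mul(-1, 41))), Mul(Pow(Add(-183, 184), -1), Add(740, 184))) = Add(Mul(Rational(1, 41), Add(3, -41)), Mul(Pow(1, -1), 924)) = Add(Mul(Rational(1, 41), -38), Mul(1, 924)) = Add(Rational(-38, 41), 924) = Rational(37846, 41)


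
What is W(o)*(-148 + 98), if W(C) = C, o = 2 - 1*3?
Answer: 50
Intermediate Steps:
o = -1 (o = 2 - 3 = -1)
W(o)*(-148 + 98) = -(-148 + 98) = -1*(-50) = 50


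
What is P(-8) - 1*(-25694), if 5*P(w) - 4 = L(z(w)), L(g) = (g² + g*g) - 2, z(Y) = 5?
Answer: 128522/5 ≈ 25704.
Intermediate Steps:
L(g) = -2 + 2*g² (L(g) = (g² + g²) - 2 = 2*g² - 2 = -2 + 2*g²)
P(w) = 52/5 (P(w) = ⅘ + (-2 + 2*5²)/5 = ⅘ + (-2 + 2*25)/5 = ⅘ + (-2 + 50)/5 = ⅘ + (⅕)*48 = ⅘ + 48/5 = 52/5)
P(-8) - 1*(-25694) = 52/5 - 1*(-25694) = 52/5 + 25694 = 128522/5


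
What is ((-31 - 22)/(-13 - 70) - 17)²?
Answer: 1844164/6889 ≈ 267.70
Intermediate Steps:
((-31 - 22)/(-13 - 70) - 17)² = (-53/(-83) - 17)² = (-53*(-1/83) - 17)² = (53/83 - 17)² = (-1358/83)² = 1844164/6889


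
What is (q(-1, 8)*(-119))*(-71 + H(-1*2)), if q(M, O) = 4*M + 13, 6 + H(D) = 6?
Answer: 76041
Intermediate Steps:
H(D) = 0 (H(D) = -6 + 6 = 0)
q(M, O) = 13 + 4*M
(q(-1, 8)*(-119))*(-71 + H(-1*2)) = ((13 + 4*(-1))*(-119))*(-71 + 0) = ((13 - 4)*(-119))*(-71) = (9*(-119))*(-71) = -1071*(-71) = 76041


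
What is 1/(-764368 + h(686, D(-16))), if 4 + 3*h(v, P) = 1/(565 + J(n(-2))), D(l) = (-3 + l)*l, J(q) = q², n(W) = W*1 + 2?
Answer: -565/431868673 ≈ -1.3083e-6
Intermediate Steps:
n(W) = 2 + W (n(W) = W + 2 = 2 + W)
D(l) = l*(-3 + l)
h(v, P) = -753/565 (h(v, P) = -4/3 + 1/(3*(565 + (2 - 2)²)) = -4/3 + 1/(3*(565 + 0²)) = -4/3 + 1/(3*(565 + 0)) = -4/3 + (⅓)/565 = -4/3 + (⅓)*(1/565) = -4/3 + 1/1695 = -753/565)
1/(-764368 + h(686, D(-16))) = 1/(-764368 - 753/565) = 1/(-431868673/565) = -565/431868673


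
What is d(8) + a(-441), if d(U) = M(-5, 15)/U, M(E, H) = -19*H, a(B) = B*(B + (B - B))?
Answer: 1555563/8 ≈ 1.9445e+5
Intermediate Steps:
a(B) = B² (a(B) = B*(B + 0) = B*B = B²)
d(U) = -285/U (d(U) = (-19*15)/U = -285/U)
d(8) + a(-441) = -285/8 + (-441)² = -285*⅛ + 194481 = -285/8 + 194481 = 1555563/8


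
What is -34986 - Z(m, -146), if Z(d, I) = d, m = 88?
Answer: -35074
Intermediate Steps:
-34986 - Z(m, -146) = -34986 - 1*88 = -34986 - 88 = -35074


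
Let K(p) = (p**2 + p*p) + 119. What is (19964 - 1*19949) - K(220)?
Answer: -96904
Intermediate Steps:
K(p) = 119 + 2*p**2 (K(p) = (p**2 + p**2) + 119 = 2*p**2 + 119 = 119 + 2*p**2)
(19964 - 1*19949) - K(220) = (19964 - 1*19949) - (119 + 2*220**2) = (19964 - 19949) - (119 + 2*48400) = 15 - (119 + 96800) = 15 - 1*96919 = 15 - 96919 = -96904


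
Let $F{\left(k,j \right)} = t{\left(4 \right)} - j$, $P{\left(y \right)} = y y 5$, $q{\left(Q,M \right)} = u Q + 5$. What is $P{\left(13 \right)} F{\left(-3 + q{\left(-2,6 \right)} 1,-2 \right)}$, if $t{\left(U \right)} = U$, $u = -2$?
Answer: $5070$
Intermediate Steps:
$q{\left(Q,M \right)} = 5 - 2 Q$ ($q{\left(Q,M \right)} = - 2 Q + 5 = 5 - 2 Q$)
$P{\left(y \right)} = 5 y^{2}$ ($P{\left(y \right)} = y^{2} \cdot 5 = 5 y^{2}$)
$F{\left(k,j \right)} = 4 - j$
$P{\left(13 \right)} F{\left(-3 + q{\left(-2,6 \right)} 1,-2 \right)} = 5 \cdot 13^{2} \left(4 - -2\right) = 5 \cdot 169 \left(4 + 2\right) = 845 \cdot 6 = 5070$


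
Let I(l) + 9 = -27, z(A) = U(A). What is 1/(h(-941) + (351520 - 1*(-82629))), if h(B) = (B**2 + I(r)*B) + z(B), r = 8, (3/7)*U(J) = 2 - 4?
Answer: 3/4060504 ≈ 7.3882e-7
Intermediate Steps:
U(J) = -14/3 (U(J) = 7*(2 - 4)/3 = (7/3)*(-2) = -14/3)
z(A) = -14/3
I(l) = -36 (I(l) = -9 - 27 = -36)
h(B) = -14/3 + B**2 - 36*B (h(B) = (B**2 - 36*B) - 14/3 = -14/3 + B**2 - 36*B)
1/(h(-941) + (351520 - 1*(-82629))) = 1/((-14/3 + (-941)**2 - 36*(-941)) + (351520 - 1*(-82629))) = 1/((-14/3 + 885481 + 33876) + (351520 + 82629)) = 1/(2758057/3 + 434149) = 1/(4060504/3) = 3/4060504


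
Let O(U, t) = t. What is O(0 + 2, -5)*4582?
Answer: -22910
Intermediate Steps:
O(0 + 2, -5)*4582 = -5*4582 = -22910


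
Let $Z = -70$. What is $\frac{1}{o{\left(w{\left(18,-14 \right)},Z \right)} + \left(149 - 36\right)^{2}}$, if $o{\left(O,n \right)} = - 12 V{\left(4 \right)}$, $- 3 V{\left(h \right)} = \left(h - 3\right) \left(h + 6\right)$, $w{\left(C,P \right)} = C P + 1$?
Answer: $\frac{1}{12809} \approx 7.807 \cdot 10^{-5}$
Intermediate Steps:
$w{\left(C,P \right)} = 1 + C P$
$V{\left(h \right)} = - \frac{\left(-3 + h\right) \left(6 + h\right)}{3}$ ($V{\left(h \right)} = - \frac{\left(h - 3\right) \left(h + 6\right)}{3} = - \frac{\left(-3 + h\right) \left(6 + h\right)}{3}$)
$o{\left(O,n \right)} = 40$ ($o{\left(O,n \right)} = - 12 \left(6 - 4 - \frac{4^{2}}{3}\right) = - 12 \left(6 - 4 - \frac{16}{3}\right) = \left(-12\right) \left(- \frac{10}{3}\right) = 40$)
$\frac{1}{o{\left(w{\left(18,-14 \right)},Z \right)} + \left(149 - 36\right)^{2}} = \frac{1}{40 + \left(149 - 36\right)^{2}} = \frac{1}{40 + 113^{2}} = \frac{1}{40 + 12769} = \frac{1}{12809}$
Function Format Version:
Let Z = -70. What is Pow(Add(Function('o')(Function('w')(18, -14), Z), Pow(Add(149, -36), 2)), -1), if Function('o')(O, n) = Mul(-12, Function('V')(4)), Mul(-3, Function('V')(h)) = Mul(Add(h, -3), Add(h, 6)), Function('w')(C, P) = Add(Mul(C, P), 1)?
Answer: Rational(1, 12809) ≈ 7.8070e-5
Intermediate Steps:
Function('w')(C, P) = Add(1, Mul(C, P))
Function('V')(h) = Mul(Rational(-1, 3), Add(-3, h), Add(6, h)) (Function('V')(h) = Mul(Rational(-1, 3), Mul(Add(h, -3), Add(h, 6))) = Mul(Rational(-1, 3), Mul(Add(-3, h), Add(6, h))) = Mul(Rational(-1, 3), Add(-3, h), Add(6, h)))
Function('o')(O, n) = 40 (Function('o')(O, n) = Mul(-12, Add(6, Mul(-1, 4), Mul(Rational(-1, 3), Pow(4, 2)))) = Mul(-12, Add(6, -4, Mul(Rational(-1, 3), 16))) = Mul(-12, Add(6, -4, Rational(-16, 3))) = Mul(-12, Rational(-10, 3)) = 40)
Pow(Add(Function('o')(Function('w')(18, -14), Z), Pow(Add(149, -36), 2)), -1) = Pow(Add(40, Pow(Add(149, -36), 2)), -1) = Pow(Add(40, Pow(113, 2)), -1) = Pow(Add(40, 12769), -1) = Pow(12809, -1) = Rational(1, 12809)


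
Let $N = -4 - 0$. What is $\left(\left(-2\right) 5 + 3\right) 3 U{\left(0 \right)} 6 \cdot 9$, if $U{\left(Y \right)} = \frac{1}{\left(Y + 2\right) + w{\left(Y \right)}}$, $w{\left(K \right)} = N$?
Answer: $567$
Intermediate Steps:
$N = -4$ ($N = -4 + 0 = -4$)
$w{\left(K \right)} = -4$
$U{\left(Y \right)} = \frac{1}{-2 + Y}$ ($U{\left(Y \right)} = \frac{1}{\left(Y + 2\right) - 4} = \frac{1}{\left(2 + Y\right) - 4} = \frac{1}{-2 + Y}$)
$\left(\left(-2\right) 5 + 3\right) 3 U{\left(0 \right)} 6 \cdot 9 = \left(\left(-2\right) 5 + 3\right) \frac{3}{-2 + 0} \cdot 6 \cdot 9 = \left(-10 + 3\right) \frac{3}{-2} \cdot 6 \cdot 9 = - 7 \cdot 3 \left(- \frac{1}{2}\right) 6 \cdot 9 = - 7 \left(\left(- \frac{3}{2}\right) 6\right) 9 = \left(-7\right) \left(-9\right) 9 = 63 \cdot 9 = 567$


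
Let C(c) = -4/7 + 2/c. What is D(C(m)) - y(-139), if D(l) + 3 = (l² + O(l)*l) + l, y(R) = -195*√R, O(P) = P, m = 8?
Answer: -1221/392 + 195*I*√139 ≈ -3.1148 + 2299.0*I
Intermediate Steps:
C(c) = -4/7 + 2/c (C(c) = -4*⅐ + 2/c = -4/7 + 2/c)
D(l) = -3 + l + 2*l² (D(l) = -3 + ((l² + l*l) + l) = -3 + ((l² + l²) + l) = -3 + (2*l² + l) = -3 + (l + 2*l²) = -3 + l + 2*l²)
D(C(m)) - y(-139) = (-3 + (-4/7 + 2/8) + 2*(-4/7 + 2/8)²) - (-195)*√(-139) = (-3 + (-4/7 + 2*(⅛)) + 2*(-4/7 + 2*(⅛))²) - (-195)*I*√139 = (-3 + (-4/7 + ¼) + 2*(-4/7 + ¼)²) - (-195)*I*√139 = (-3 - 9/28 + 2*(-9/28)²) + 195*I*√139 = (-3 - 9/28 + 2*(81/784)) + 195*I*√139 = (-3 - 9/28 + 81/392) + 195*I*√139 = -1221/392 + 195*I*√139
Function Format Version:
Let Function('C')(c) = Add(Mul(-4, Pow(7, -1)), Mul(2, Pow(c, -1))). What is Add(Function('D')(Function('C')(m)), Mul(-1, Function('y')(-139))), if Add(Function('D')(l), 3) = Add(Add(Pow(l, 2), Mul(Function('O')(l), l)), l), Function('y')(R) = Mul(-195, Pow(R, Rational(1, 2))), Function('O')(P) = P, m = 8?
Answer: Add(Rational(-1221, 392), Mul(195, I, Pow(139, Rational(1, 2)))) ≈ Add(-3.1148, Mul(2299.0, I))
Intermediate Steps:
Function('C')(c) = Add(Rational(-4, 7), Mul(2, Pow(c, -1))) (Function('C')(c) = Add(Mul(-4, Rational(1, 7)), Mul(2, Pow(c, -1))) = Add(Rational(-4, 7), Mul(2, Pow(c, -1))))
Function('D')(l) = Add(-3, l, Mul(2, Pow(l, 2))) (Function('D')(l) = Add(-3, Add(Add(Pow(l, 2), Mul(l, l)), l)) = Add(-3, Add(Add(Pow(l, 2), Pow(l, 2)), l)) = Add(-3, Add(Mul(2, Pow(l, 2)), l)) = Add(-3, Add(l, Mul(2, Pow(l, 2)))) = Add(-3, l, Mul(2, Pow(l, 2))))
Add(Function('D')(Function('C')(m)), Mul(-1, Function('y')(-139))) = Add(Add(-3, Add(Rational(-4, 7), Mul(2, Pow(8, -1))), Mul(2, Pow(Add(Rational(-4, 7), Mul(2, Pow(8, -1))), 2))), Mul(-1, Mul(-195, Pow(-139, Rational(1, 2))))) = Add(Add(-3, Add(Rational(-4, 7), Mul(2, Rational(1, 8))), Mul(2, Pow(Add(Rational(-4, 7), Mul(2, Rational(1, 8))), 2))), Mul(-1, Mul(-195, Mul(I, Pow(139, Rational(1, 2)))))) = Add(Add(-3, Add(Rational(-4, 7), Rational(1, 4)), Mul(2, Pow(Add(Rational(-4, 7), Rational(1, 4)), 2))), Mul(-1, Mul(-195, I, Pow(139, Rational(1, 2))))) = Add(Add(-3, Rational(-9, 28), Mul(2, Pow(Rational(-9, 28), 2))), Mul(195, I, Pow(139, Rational(1, 2)))) = Add(Add(-3, Rational(-9, 28), Mul(2, Rational(81, 784))), Mul(195, I, Pow(139, Rational(1, 2)))) = Add(Add(-3, Rational(-9, 28), Rational(81, 392)), Mul(195, I, Pow(139, Rational(1, 2)))) = Add(Rational(-1221, 392), Mul(195, I, Pow(139, Rational(1, 2))))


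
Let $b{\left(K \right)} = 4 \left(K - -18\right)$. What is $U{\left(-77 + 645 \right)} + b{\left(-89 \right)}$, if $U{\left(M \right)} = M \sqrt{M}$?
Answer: $-284 + 1136 \sqrt{142} \approx 13253.0$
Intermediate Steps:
$U{\left(M \right)} = M^{\frac{3}{2}}$
$b{\left(K \right)} = 72 + 4 K$ ($b{\left(K \right)} = 4 \left(K + 18\right) = 4 \left(18 + K\right) = 72 + 4 K$)
$U{\left(-77 + 645 \right)} + b{\left(-89 \right)} = \left(-77 + 645\right)^{\frac{3}{2}} + \left(72 + 4 \left(-89\right)\right) = 568^{\frac{3}{2}} + \left(72 - 356\right) = 1136 \sqrt{142} - 284 = -284 + 1136 \sqrt{142}$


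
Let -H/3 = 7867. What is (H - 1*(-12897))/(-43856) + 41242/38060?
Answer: 69253231/52161230 ≈ 1.3277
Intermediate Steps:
H = -23601 (H = -3*7867 = -23601)
(H - 1*(-12897))/(-43856) + 41242/38060 = (-23601 - 1*(-12897))/(-43856) + 41242/38060 = (-23601 + 12897)*(-1/43856) + 41242*(1/38060) = -10704*(-1/43856) + 20621/19030 = 669/2741 + 20621/19030 = 69253231/52161230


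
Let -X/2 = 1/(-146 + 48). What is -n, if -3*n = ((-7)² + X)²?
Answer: 5769604/7203 ≈ 801.00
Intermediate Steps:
X = 1/49 (X = -2/(-146 + 48) = -2/(-98) = -2*(-1/98) = 1/49 ≈ 0.020408)
n = -5769604/7203 (n = -((-7)² + 1/49)²/3 = -(49 + 1/49)²/3 = -(2402/49)²/3 = -⅓*5769604/2401 = -5769604/7203 ≈ -801.00)
-n = -1*(-5769604/7203) = 5769604/7203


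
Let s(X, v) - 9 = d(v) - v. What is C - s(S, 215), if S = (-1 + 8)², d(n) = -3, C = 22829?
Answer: 23038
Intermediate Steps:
S = 49 (S = 7² = 49)
s(X, v) = 6 - v (s(X, v) = 9 + (-3 - v) = 6 - v)
C - s(S, 215) = 22829 - (6 - 1*215) = 22829 - (6 - 215) = 22829 - 1*(-209) = 22829 + 209 = 23038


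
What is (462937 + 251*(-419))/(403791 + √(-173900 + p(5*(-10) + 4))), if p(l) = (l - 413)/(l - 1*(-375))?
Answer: 5941061375319/6705322087076 - 44721*I*√18823260911/6705322087076 ≈ 0.88602 - 0.00091504*I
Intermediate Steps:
p(l) = (-413 + l)/(375 + l) (p(l) = (-413 + l)/(l + 375) = (-413 + l)/(375 + l))
(462937 + 251*(-419))/(403791 + √(-173900 + p(5*(-10) + 4))) = (462937 + 251*(-419))/(403791 + √(-173900 + (-413 + (5*(-10) + 4))/(375 + (5*(-10) + 4)))) = (462937 - 105169)/(403791 + √(-173900 + (-413 + (-50 + 4))/(375 + (-50 + 4)))) = 357768/(403791 + √(-173900 + (-413 - 46)/(375 - 46))) = 357768/(403791 + √(-173900 - 459/329)) = 357768/(403791 + √(-57213559/329)) = 357768/(403791 + I*√18823260911/329)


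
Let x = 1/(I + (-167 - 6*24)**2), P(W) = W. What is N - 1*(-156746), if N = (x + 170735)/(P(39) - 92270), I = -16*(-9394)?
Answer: 3571158805716774/22783362775 ≈ 1.5674e+5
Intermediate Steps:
I = 150304
x = 1/247025 (x = 1/(150304 + (-167 - 6*24)**2) = 1/(150304 + (-167 - 144)**2) = 1/(150304 + (-311)**2) = 1/(150304 + 96721) = 1/247025 ≈ 4.0482e-6)
N = -42175813376/22783362775 (N = (1/247025 + 170735)/(39 - 92270) = (42175813376/247025)/(-92231) = (42175813376/247025)*(-1/92231) = -42175813376/22783362775 ≈ -1.8512)
N - 1*(-156746) = -42175813376/22783362775 - 1*(-156746) = -42175813376/22783362775 + 156746 = 3571158805716774/22783362775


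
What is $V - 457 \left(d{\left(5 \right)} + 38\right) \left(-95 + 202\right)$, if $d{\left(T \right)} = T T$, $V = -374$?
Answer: $-3081011$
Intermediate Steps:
$d{\left(T \right)} = T^{2}$
$V - 457 \left(d{\left(5 \right)} + 38\right) \left(-95 + 202\right) = -374 - 457 \left(5^{2} + 38\right) \left(-95 + 202\right) = -374 - 457 \left(25 + 38\right) 107 = -374 - 457 \cdot 63 \cdot 107 = -374 - 3080637 = -3081011$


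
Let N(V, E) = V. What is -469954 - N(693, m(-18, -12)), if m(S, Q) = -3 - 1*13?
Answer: -470647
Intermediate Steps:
m(S, Q) = -16 (m(S, Q) = -3 - 13 = -16)
-469954 - N(693, m(-18, -12)) = -469954 - 1*693 = -469954 - 693 = -470647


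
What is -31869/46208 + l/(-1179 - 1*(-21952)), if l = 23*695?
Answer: 76620143/959878784 ≈ 0.079823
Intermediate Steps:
l = 15985
-31869/46208 + l/(-1179 - 1*(-21952)) = -31869/46208 + 15985/(-1179 - 1*(-21952)) = -31869*1/46208 + 15985/(-1179 + 21952) = -31869/46208 + 15985/20773 = 76620143/959878784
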